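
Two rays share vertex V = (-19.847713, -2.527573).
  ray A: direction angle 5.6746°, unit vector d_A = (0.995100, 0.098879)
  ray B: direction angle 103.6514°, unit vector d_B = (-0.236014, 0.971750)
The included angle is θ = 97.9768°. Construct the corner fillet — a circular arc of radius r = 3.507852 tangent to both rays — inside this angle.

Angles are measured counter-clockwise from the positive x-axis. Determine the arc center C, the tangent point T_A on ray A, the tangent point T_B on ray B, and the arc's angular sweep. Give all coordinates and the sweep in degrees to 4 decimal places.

bisector direction at 54.6630° = (0.578385,0.815764)
center distance |VC| = r/sin(θ/2) = 3.507852/sin(48.9884°) = 4.648768
C = V + |VC|·bis = (-17.1589,1.2647)
T_A = V + ((C−V)·d_A)·d_A = V + 3.0506·d_A = (-16.8121,-2.2259)
T_B = V + ((C−V)·d_B)·d_B = V + 3.0506·d_B = (-20.5677,0.4368)
sweep = 180° − θ = 82.0232°

center=(-17.1589,1.2647) T_A=(-16.8121,-2.2259) T_B=(-20.5677,0.4368) sweep=82.0232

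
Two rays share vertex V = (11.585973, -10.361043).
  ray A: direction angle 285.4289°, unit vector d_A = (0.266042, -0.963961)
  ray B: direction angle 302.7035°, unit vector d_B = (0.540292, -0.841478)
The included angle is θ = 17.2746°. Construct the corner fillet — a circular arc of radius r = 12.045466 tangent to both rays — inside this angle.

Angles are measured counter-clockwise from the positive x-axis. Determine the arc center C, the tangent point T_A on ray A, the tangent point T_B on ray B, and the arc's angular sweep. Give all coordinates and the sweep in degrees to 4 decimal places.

center=(44.2939,-83.5964) T_A=(32.6825,-86.8010) T_B=(54.4299,-77.0883) sweep=162.7254

bisector direction at 294.0662° = (0.407792,-0.913075)
center distance |VC| = r/sin(θ/2) = 12.045466/sin(8.6373°) = 80.207393
C = V + |VC|·bis = (44.2939,-83.5964)
T_A = V + ((C−V)·d_A)·d_A = V + 79.2977·d_A = (32.6825,-86.8010)
T_B = V + ((C−V)·d_B)·d_B = V + 79.2977·d_B = (54.4299,-77.0883)
sweep = 180° − θ = 162.7254°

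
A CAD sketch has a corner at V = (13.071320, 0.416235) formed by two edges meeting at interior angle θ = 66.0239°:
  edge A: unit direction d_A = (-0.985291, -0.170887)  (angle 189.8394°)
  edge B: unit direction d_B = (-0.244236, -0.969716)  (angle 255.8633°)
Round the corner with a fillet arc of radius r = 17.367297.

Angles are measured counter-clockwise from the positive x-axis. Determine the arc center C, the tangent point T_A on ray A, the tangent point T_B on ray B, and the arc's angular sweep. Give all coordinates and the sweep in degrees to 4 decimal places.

center=(-10.2987,-21.2636) T_A=(-13.2666,-4.1518) T_B=(6.5426,-25.5053) sweep=113.9761

bisector direction at 222.8514° = (-0.733121,-0.680099)
center distance |VC| = r/sin(θ/2) = 17.367297/sin(33.0119°) = 31.877483
C = V + |VC|·bis = (-10.2987,-21.2636)
T_A = V + ((C−V)·d_A)·d_A = V + 26.7311·d_A = (-13.2666,-4.1518)
T_B = V + ((C−V)·d_B)·d_B = V + 26.7311·d_B = (6.5426,-25.5053)
sweep = 180° − θ = 113.9761°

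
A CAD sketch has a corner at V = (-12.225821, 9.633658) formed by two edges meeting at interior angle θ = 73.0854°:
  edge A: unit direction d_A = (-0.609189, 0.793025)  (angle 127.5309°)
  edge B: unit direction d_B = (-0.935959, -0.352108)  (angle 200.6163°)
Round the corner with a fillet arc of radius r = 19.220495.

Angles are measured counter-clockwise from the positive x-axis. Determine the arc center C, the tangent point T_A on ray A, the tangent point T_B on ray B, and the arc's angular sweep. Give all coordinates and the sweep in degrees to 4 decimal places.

bisector direction at 164.0736° = (-0.961615,0.274402)
center distance |VC| = r/sin(θ/2) = 19.220495/sin(36.5427°) = 32.280474
C = V + |VC|·bis = (-43.2672,18.4915)
T_A = V + ((C−V)·d_A)·d_A = V + 25.9346·d_A = (-28.0249,30.2004)
T_B = V + ((C−V)·d_B)·d_B = V + 25.9346·d_B = (-36.4995,0.5019)
sweep = 180° − θ = 106.9146°

center=(-43.2672,18.4915) T_A=(-28.0249,30.2004) T_B=(-36.4995,0.5019) sweep=106.9146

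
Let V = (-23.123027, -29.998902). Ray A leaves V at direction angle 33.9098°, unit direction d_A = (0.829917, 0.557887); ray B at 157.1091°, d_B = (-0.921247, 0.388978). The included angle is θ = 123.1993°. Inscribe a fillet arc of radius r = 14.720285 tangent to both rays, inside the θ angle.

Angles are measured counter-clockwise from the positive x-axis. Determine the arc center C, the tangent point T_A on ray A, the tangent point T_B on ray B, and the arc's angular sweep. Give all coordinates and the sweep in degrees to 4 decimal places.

center=(-24.7297,-13.3419) T_A=(-16.5174,-25.5585) T_B=(-30.4556,-26.9029) sweep=56.8007

bisector direction at 95.5095° = (-0.096010,0.995380)
center distance |VC| = r/sin(θ/2) = 14.720285/sin(61.5996°) = 16.734335
C = V + |VC|·bis = (-24.7297,-13.3419)
T_A = V + ((C−V)·d_A)·d_A = V + 7.9593·d_A = (-16.5174,-25.5585)
T_B = V + ((C−V)·d_B)·d_B = V + 7.9593·d_B = (-30.4556,-26.9029)
sweep = 180° − θ = 56.8007°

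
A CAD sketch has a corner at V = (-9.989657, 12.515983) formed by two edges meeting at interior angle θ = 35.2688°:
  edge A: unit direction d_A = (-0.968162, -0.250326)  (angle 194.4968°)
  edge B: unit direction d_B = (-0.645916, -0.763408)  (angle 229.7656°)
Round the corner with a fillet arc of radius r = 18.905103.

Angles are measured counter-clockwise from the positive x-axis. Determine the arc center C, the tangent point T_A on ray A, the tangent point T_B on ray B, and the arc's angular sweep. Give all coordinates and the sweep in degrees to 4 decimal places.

center=(-62.8362,-20.6747) T_A=(-67.5687,-2.3715) T_B=(-48.4039,-32.8858) sweep=144.7312

bisector direction at 212.1312° = (-0.846832,-0.531860)
center distance |VC| = r/sin(θ/2) = 18.905103/sin(17.6344°) = 62.404999
C = V + |VC|·bis = (-62.8362,-20.6747)
T_A = V + ((C−V)·d_A)·d_A = V + 59.4725·d_A = (-67.5687,-2.3715)
T_B = V + ((C−V)·d_B)·d_B = V + 59.4725·d_B = (-48.4039,-32.8858)
sweep = 180° − θ = 144.7312°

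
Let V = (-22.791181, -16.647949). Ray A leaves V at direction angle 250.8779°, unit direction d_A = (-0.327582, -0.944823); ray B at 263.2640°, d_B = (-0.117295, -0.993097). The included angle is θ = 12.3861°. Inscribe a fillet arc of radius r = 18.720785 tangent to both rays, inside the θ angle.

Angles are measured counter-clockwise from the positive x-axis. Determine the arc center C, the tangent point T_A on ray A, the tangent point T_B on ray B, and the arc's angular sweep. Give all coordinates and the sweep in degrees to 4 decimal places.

center=(-61.6187,-185.7839) T_A=(-79.3066,-179.6513) T_B=(-43.0272,-187.9797) sweep=167.6139

bisector direction at 257.0710° = (-0.223744,-0.974648)
center distance |VC| = r/sin(θ/2) = 18.720785/sin(6.1931°) = 173.535405
C = V + |VC|·bis = (-61.6187,-185.7839)
T_A = V + ((C−V)·d_A)·d_A = V + 172.5227·d_A = (-79.3066,-179.6513)
T_B = V + ((C−V)·d_B)·d_B = V + 172.5227·d_B = (-43.0272,-187.9797)
sweep = 180° − θ = 167.6139°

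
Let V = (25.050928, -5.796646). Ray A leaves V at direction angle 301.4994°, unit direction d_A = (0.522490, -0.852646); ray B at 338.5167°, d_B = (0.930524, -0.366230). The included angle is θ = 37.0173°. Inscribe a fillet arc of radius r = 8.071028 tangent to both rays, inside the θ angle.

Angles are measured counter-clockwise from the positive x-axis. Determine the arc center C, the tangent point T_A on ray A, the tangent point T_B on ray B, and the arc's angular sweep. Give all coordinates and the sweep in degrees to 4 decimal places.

bisector direction at 320.0080° = (0.766135,-0.642680)
center distance |VC| = r/sin(θ/2) = 8.071028/sin(18.5086°) = 25.424739
C = V + |VC|·bis = (44.5297,-22.1366)
T_A = V + ((C−V)·d_A)·d_A = V + 24.1097·d_A = (37.6480,-26.3536)
T_B = V + ((C−V)·d_B)·d_B = V + 24.1097·d_B = (47.4856,-14.6263)
sweep = 180° − θ = 142.9827°

center=(44.5297,-22.1366) T_A=(37.6480,-26.3536) T_B=(47.4856,-14.6263) sweep=142.9827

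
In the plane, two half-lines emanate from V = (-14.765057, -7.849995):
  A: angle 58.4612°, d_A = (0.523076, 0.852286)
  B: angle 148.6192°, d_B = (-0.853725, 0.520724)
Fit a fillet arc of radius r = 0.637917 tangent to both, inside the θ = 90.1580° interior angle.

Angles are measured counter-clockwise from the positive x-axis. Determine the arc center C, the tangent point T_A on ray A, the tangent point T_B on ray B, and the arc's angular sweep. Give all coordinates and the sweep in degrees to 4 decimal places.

bisector direction at 103.5402° = (-0.234128,0.972206)
center distance |VC| = r/sin(θ/2) = 0.637917/sin(45.0790°) = 0.900910
C = V + |VC|·bis = (-14.9760,-6.9741)
T_A = V + ((C−V)·d_A)·d_A = V + 0.6362·d_A = (-14.4323,-7.3078)
T_B = V + ((C−V)·d_B)·d_B = V + 0.6362·d_B = (-15.3082,-7.5187)
sweep = 180° − θ = 89.8420°

center=(-14.9760,-6.9741) T_A=(-14.4323,-7.3078) T_B=(-15.3082,-7.5187) sweep=89.8420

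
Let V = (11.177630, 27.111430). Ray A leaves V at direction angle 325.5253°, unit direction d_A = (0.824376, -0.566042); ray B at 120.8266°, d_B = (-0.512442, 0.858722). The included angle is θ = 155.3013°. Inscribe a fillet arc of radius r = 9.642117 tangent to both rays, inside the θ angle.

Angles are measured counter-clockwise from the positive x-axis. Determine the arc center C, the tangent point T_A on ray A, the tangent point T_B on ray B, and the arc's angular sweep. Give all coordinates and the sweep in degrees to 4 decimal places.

center=(18.3758,33.8652) T_A=(12.9179,25.9165) T_B=(10.0959,28.9242) sweep=24.6987

bisector direction at 43.1760° = (0.729256,0.684241)
center distance |VC| = r/sin(θ/2) = 9.642117/sin(77.6506°) = 9.870503
C = V + |VC|·bis = (18.3758,33.8652)
T_A = V + ((C−V)·d_A)·d_A = V + 2.1110·d_A = (12.9179,25.9165)
T_B = V + ((C−V)·d_B)·d_B = V + 2.1110·d_B = (10.0959,28.9242)
sweep = 180° − θ = 24.6987°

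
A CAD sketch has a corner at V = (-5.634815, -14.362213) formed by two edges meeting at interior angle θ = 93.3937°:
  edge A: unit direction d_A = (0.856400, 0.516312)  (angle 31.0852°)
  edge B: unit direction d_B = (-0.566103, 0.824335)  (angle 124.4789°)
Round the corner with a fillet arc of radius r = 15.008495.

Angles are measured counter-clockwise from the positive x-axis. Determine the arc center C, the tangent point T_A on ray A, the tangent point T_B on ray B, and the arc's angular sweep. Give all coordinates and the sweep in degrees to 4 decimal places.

bisector direction at 77.7820° = (0.211631,0.977350)
center distance |VC| = r/sin(θ/2) = 15.008495/sin(46.6968°) = 20.623570
C = V + |VC|·bis = (-1.2702,5.7942)
T_A = V + ((C−V)·d_A)·d_A = V + 14.1448·d_A = (6.4788,-7.0591)
T_B = V + ((C−V)·d_B)·d_B = V + 14.1448·d_B = (-13.6423,-2.7021)
sweep = 180° − θ = 86.6063°

center=(-1.2702,5.7942) T_A=(6.4788,-7.0591) T_B=(-13.6423,-2.7021) sweep=86.6063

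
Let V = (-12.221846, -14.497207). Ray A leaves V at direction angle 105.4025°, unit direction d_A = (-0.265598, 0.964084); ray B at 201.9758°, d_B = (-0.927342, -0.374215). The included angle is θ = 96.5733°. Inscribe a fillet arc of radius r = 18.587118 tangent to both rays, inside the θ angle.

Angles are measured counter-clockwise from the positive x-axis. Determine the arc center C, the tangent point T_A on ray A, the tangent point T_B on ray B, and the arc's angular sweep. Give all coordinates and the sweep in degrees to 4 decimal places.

bisector direction at 153.6892° = (-0.896403,0.443241)
center distance |VC| = r/sin(θ/2) = 18.587118/sin(48.2867°) = 24.899581
C = V + |VC|·bis = (-34.5419,-3.4607)
T_A = V + ((C−V)·d_A)·d_A = V + 16.5683·d_A = (-16.6224,1.4760)
T_B = V + ((C−V)·d_B)·d_B = V + 16.5683·d_B = (-27.5863,-20.6973)
sweep = 180° − θ = 83.4267°

center=(-34.5419,-3.4607) T_A=(-16.6224,1.4760) T_B=(-27.5863,-20.6973) sweep=83.4267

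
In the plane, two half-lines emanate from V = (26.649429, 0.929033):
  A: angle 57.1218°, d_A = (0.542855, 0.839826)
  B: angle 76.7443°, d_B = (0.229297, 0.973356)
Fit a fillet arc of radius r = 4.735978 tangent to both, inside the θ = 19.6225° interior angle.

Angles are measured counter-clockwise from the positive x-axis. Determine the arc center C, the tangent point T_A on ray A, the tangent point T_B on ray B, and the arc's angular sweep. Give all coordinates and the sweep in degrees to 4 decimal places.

bisector direction at 66.9330° = (0.391806,0.920048)
center distance |VC| = r/sin(θ/2) = 4.735978/sin(9.8112°) = 27.792812
C = V + |VC|·bis = (37.5388,26.4997)
T_A = V + ((C−V)·d_A)·d_A = V + 27.3863·d_A = (41.5162,23.9288)
T_B = V + ((C−V)·d_B)·d_B = V + 27.3863·d_B = (32.9290,27.5857)
sweep = 180° − θ = 160.3775°

center=(37.5388,26.4997) T_A=(41.5162,23.9288) T_B=(32.9290,27.5857) sweep=160.3775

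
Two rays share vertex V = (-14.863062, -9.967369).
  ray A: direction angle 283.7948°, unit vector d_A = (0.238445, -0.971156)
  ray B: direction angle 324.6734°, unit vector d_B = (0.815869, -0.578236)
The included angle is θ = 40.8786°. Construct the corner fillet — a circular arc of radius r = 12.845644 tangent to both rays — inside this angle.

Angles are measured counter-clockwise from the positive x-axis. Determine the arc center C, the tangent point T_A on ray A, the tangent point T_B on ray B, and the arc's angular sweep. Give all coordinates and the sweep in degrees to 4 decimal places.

bisector direction at 304.2341° = (0.562576,-0.826746)
center distance |VC| = r/sin(θ/2) = 12.845644/sin(20.4393°) = 36.784357
C = V + |VC|·bis = (5.8309,-40.3787)
T_A = V + ((C−V)·d_A)·d_A = V + 34.4685·d_A = (-6.6442,-43.4417)
T_B = V + ((C−V)·d_B)·d_B = V + 34.4685·d_B = (13.2587,-29.8983)
sweep = 180° − θ = 139.1214°

center=(5.8309,-40.3787) T_A=(-6.6442,-43.4417) T_B=(13.2587,-29.8983) sweep=139.1214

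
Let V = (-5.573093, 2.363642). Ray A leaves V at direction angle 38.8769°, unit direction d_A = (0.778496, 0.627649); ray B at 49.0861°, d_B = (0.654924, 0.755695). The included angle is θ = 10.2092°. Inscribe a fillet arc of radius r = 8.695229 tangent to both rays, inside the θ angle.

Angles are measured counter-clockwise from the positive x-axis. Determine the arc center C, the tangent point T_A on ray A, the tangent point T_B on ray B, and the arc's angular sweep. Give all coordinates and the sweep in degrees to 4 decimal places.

center=(64.7481,70.2281) T_A=(70.2056,63.4589) T_B=(58.1771,75.9229) sweep=169.7908

bisector direction at 43.9815° = (0.719564,0.694426)
center distance |VC| = r/sin(θ/2) = 8.695229/sin(5.1046°) = 97.727462
C = V + |VC|·bis = (64.7481,70.2281)
T_A = V + ((C−V)·d_A)·d_A = V + 97.3399·d_A = (70.2056,63.4589)
T_B = V + ((C−V)·d_B)·d_B = V + 97.3399·d_B = (58.1771,75.9229)
sweep = 180° − θ = 169.7908°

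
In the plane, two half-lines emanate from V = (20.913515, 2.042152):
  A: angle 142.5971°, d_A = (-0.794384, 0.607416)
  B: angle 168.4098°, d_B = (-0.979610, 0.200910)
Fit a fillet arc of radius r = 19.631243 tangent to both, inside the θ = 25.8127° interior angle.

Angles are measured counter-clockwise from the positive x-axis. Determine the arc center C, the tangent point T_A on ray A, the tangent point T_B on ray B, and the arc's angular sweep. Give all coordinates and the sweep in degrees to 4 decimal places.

bisector direction at 155.5035° = (-0.909986,0.414638)
center distance |VC| = r/sin(θ/2) = 19.631243/sin(12.9063°) = 87.891323
C = V + |VC|·bis = (-59.0664,38.4853)
T_A = V + ((C−V)·d_A)·d_A = V + 85.6709·d_A = (-47.1420,54.0800)
T_B = V + ((C−V)·d_B)·d_B = V + 85.6709·d_B = (-63.0105,19.2543)
sweep = 180° − θ = 154.1873°

center=(-59.0664,38.4853) T_A=(-47.1420,54.0800) T_B=(-63.0105,19.2543) sweep=154.1873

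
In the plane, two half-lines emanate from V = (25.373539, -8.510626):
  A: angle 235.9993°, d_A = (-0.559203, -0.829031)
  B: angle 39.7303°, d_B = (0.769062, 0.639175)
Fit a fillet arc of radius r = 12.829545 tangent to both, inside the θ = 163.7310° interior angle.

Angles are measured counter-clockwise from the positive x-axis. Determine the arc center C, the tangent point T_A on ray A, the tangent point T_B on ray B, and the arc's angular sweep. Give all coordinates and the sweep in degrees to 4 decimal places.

bisector direction at 317.8648° = (0.741564,-0.670882)
center distance |VC| = r/sin(θ/2) = 12.829545/sin(81.8655°) = 12.959940
C = V + |VC|·bis = (34.9842,-17.2052)
T_A = V + ((C−V)·d_A)·d_A = V + 1.8338·d_A = (24.3481,-10.0309)
T_B = V + ((C−V)·d_B)·d_B = V + 1.8338·d_B = (26.7838,-7.3385)
sweep = 180° − θ = 16.2690°

center=(34.9842,-17.2052) T_A=(24.3481,-10.0309) T_B=(26.7838,-7.3385) sweep=16.2690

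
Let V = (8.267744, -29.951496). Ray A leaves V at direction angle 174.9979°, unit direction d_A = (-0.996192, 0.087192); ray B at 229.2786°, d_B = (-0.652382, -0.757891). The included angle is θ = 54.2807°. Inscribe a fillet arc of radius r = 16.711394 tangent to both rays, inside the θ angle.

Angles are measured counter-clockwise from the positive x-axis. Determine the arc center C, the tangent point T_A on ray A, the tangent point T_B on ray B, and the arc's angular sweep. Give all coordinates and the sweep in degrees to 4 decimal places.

center=(-25.6655,-43.7568) T_A=(-24.2084,-27.1090) T_B=(-13.0001,-54.6590) sweep=125.7193

bisector direction at 202.1382° = (-0.926277,-0.376843)
center distance |VC| = r/sin(θ/2) = 16.711394/sin(27.1404°) = 36.633998
C = V + |VC|·bis = (-25.6655,-43.7568)
T_A = V + ((C−V)·d_A)·d_A = V + 32.6003·d_A = (-24.2084,-27.1090)
T_B = V + ((C−V)·d_B)·d_B = V + 32.6003·d_B = (-13.0001,-54.6590)
sweep = 180° − θ = 125.7193°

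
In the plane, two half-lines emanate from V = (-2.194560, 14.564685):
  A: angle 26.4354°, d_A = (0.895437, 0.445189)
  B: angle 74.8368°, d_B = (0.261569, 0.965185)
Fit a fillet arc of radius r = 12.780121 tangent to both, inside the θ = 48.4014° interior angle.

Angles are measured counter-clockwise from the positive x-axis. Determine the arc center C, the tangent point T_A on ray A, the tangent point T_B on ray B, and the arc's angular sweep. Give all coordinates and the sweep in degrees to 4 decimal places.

bisector direction at 50.6361° = (0.634244,0.773133)
center distance |VC| = r/sin(θ/2) = 12.780121/sin(24.2007°) = 31.176032
C = V + |VC|·bis = (17.5786,38.6679)
T_A = V + ((C−V)·d_A)·d_A = V + 28.4361·d_A = (23.2682,27.2241)
T_B = V + ((C−V)·d_B)·d_B = V + 28.4361·d_B = (5.2435,42.0108)
sweep = 180° − θ = 131.5986°

center=(17.5786,38.6679) T_A=(23.2682,27.2241) T_B=(5.2435,42.0108) sweep=131.5986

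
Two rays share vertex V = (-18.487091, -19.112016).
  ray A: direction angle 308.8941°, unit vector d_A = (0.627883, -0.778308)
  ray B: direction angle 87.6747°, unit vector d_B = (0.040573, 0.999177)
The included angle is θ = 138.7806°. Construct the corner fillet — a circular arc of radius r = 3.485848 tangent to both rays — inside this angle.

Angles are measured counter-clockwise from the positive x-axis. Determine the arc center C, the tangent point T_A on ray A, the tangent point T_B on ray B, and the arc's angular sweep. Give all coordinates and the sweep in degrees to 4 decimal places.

bisector direction at 18.2844° = (0.949511,0.313734)
center distance |VC| = r/sin(θ/2) = 3.485848/sin(69.3903°) = 3.724197
C = V + |VC|·bis = (-14.9509,-17.9436)
T_A = V + ((C−V)·d_A)·d_A = V + 1.3109·d_A = (-17.6640,-20.1323)
T_B = V + ((C−V)·d_B)·d_B = V + 1.3109·d_B = (-18.4339,-17.8022)
sweep = 180° − θ = 41.2194°

center=(-14.9509,-17.9436) T_A=(-17.6640,-20.1323) T_B=(-18.4339,-17.8022) sweep=41.2194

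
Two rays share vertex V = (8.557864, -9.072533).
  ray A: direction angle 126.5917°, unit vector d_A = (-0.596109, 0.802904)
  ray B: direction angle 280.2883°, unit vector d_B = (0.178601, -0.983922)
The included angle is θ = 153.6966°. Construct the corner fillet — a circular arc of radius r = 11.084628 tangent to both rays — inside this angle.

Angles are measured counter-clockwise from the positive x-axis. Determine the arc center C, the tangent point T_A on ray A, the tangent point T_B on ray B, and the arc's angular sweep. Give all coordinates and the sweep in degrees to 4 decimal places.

bisector direction at 203.4400° = (-0.917477,-0.397789)
center distance |VC| = r/sin(θ/2) = 11.084628/sin(76.8483°) = 11.383197
C = V + |VC|·bis = (-1.8860,-13.6006)
T_A = V + ((C−V)·d_A)·d_A = V + 2.5900·d_A = (7.0139,-6.9930)
T_B = V + ((C−V)·d_B)·d_B = V + 2.5900·d_B = (9.0204,-11.6209)
sweep = 180° − θ = 26.3034°

center=(-1.8860,-13.6006) T_A=(7.0139,-6.9930) T_B=(9.0204,-11.6209) sweep=26.3034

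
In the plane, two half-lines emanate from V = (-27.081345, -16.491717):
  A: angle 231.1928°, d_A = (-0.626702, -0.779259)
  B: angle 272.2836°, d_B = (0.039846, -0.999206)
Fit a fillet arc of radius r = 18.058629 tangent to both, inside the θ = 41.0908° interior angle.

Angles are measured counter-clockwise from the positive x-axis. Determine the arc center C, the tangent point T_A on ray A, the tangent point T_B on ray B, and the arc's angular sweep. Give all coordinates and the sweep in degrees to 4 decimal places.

bisector direction at 251.7382° = (-0.313359,-0.949635)
center distance |VC| = r/sin(θ/2) = 18.058629/sin(20.5454°) = 51.456493
C = V + |VC|·bis = (-43.2057,-65.3566)
T_A = V + ((C−V)·d_A)·d_A = V + 48.1836·d_A = (-57.2781,-54.0392)
T_B = V + ((C−V)·d_B)·d_B = V + 48.1836·d_B = (-25.1614,-64.6370)
sweep = 180° − θ = 138.9092°

center=(-43.2057,-65.3566) T_A=(-57.2781,-54.0392) T_B=(-25.1614,-64.6370) sweep=138.9092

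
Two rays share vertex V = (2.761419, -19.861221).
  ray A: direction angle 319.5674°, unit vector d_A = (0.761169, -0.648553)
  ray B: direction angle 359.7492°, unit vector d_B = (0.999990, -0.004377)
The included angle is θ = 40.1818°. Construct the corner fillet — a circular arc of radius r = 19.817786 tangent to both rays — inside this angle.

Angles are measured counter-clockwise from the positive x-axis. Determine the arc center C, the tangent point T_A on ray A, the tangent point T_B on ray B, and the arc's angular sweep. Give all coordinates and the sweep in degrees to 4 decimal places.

center=(56.8555,-39.9160) T_A=(44.0026,-55.0007) T_B=(56.9422,-20.0984) sweep=139.8182

bisector direction at 339.6583° = (0.937636,-0.347618)
center distance |VC| = r/sin(θ/2) = 19.817786/sin(20.0909°) = 57.691930
C = V + |VC|·bis = (56.8555,-39.9160)
T_A = V + ((C−V)·d_A)·d_A = V + 54.1813·d_A = (44.0026,-55.0007)
T_B = V + ((C−V)·d_B)·d_B = V + 54.1813·d_B = (56.9422,-20.0984)
sweep = 180° − θ = 139.8182°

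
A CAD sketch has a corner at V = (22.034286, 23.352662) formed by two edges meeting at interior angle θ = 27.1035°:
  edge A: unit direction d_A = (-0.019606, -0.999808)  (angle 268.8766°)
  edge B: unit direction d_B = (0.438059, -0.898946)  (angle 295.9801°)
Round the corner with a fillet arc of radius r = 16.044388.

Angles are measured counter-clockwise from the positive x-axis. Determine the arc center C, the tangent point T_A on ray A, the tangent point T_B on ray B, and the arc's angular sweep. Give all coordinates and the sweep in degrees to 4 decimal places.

center=(36.7705,-43.5139) T_A=(20.7292,-43.1993) T_B=(51.1936,-36.4855) sweep=152.8965

bisector direction at 282.4284° = (0.215219,-0.976566)
center distance |VC| = r/sin(θ/2) = 16.044388/sin(13.5518°) = 68.471095
C = V + |VC|·bis = (36.7705,-43.5139)
T_A = V + ((C−V)·d_A)·d_A = V + 66.5648·d_A = (20.7292,-43.1993)
T_B = V + ((C−V)·d_B)·d_B = V + 66.5648·d_B = (51.1936,-36.4855)
sweep = 180° − θ = 152.8965°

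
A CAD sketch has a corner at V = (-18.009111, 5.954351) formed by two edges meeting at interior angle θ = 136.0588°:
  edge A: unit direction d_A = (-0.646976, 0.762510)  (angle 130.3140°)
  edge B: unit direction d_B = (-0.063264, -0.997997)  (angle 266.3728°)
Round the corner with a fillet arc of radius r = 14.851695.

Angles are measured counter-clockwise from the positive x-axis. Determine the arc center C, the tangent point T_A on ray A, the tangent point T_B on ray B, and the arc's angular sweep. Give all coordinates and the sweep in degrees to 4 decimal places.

center=(-33.2101,0.9143) T_A=(-21.8855,10.5230) T_B=(-18.3882,-0.0253) sweep=43.9412

bisector direction at 198.3434° = (-0.949187,-0.314712)
center distance |VC| = r/sin(θ/2) = 14.851695/sin(68.0294°) = 16.014751
C = V + |VC|·bis = (-33.2101,0.9143)
T_A = V + ((C−V)·d_A)·d_A = V + 5.9916·d_A = (-21.8855,10.5230)
T_B = V + ((C−V)·d_B)·d_B = V + 5.9916·d_B = (-18.3882,-0.0253)
sweep = 180° − θ = 43.9412°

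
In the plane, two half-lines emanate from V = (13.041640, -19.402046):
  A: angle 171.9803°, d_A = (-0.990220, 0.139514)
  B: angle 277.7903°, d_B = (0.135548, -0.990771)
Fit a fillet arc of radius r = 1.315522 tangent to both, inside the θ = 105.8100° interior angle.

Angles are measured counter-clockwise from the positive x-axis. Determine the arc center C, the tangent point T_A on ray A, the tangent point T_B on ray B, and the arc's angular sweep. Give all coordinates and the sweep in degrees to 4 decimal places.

center=(11.8731,-20.5659) T_A=(12.0566,-19.2633) T_B=(13.1765,-20.3876) sweep=74.1900

bisector direction at 224.8853° = (-0.708521,-0.705690)
center distance |VC| = r/sin(θ/2) = 1.315522/sin(52.9050°) = 1.649275
C = V + |VC|·bis = (11.8731,-20.5659)
T_A = V + ((C−V)·d_A)·d_A = V + 0.9947·d_A = (12.0566,-19.2633)
T_B = V + ((C−V)·d_B)·d_B = V + 0.9947·d_B = (13.1765,-20.3876)
sweep = 180° − θ = 74.1900°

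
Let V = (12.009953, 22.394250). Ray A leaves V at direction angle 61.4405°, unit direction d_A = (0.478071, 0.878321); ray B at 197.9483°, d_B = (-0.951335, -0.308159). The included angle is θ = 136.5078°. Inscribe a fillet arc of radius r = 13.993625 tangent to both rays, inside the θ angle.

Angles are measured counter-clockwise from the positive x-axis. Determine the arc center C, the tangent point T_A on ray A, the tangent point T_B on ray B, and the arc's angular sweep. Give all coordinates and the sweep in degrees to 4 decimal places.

center=(2.3875,33.9868) T_A=(14.6784,27.2969) T_B=(6.6998,20.6742) sweep=43.4922

bisector direction at 129.6944° = (-0.638693,0.769462)
center distance |VC| = r/sin(θ/2) = 13.993625/sin(68.2539°) = 15.065785
C = V + |VC|·bis = (2.3875,33.9868)
T_A = V + ((C−V)·d_A)·d_A = V + 5.5818·d_A = (14.6784,27.2969)
T_B = V + ((C−V)·d_B)·d_B = V + 5.5818·d_B = (6.6998,20.6742)
sweep = 180° − θ = 43.4922°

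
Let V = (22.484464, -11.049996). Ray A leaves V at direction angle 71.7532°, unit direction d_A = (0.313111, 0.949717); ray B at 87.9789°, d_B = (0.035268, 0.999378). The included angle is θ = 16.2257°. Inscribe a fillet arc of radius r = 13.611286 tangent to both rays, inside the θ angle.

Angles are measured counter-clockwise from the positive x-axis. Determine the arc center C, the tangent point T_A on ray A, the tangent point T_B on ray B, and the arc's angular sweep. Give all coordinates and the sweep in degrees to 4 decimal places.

bisector direction at 79.8661° = (0.175950,0.984399)
center distance |VC| = r/sin(θ/2) = 13.611286/sin(8.1128°) = 96.449625
C = V + |VC|·bis = (39.4548,83.8949)
T_A = V + ((C−V)·d_A)·d_A = V + 95.4844·d_A = (52.3816,79.6331)
T_B = V + ((C−V)·d_B)·d_B = V + 95.4844·d_B = (25.8520,84.3750)
sweep = 180° − θ = 163.7743°

center=(39.4548,83.8949) T_A=(52.3816,79.6331) T_B=(25.8520,84.3750) sweep=163.7743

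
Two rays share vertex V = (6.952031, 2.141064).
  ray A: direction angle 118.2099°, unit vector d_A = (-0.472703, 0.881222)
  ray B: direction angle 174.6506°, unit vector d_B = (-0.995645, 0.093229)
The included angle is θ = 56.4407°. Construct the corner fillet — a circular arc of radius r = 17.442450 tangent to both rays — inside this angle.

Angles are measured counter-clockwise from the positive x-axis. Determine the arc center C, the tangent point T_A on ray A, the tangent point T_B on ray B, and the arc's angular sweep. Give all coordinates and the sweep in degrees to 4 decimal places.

center=(-23.7826,22.5377) T_A=(-8.4119,30.7828) T_B=(-25.4087,5.1712) sweep=123.5593

bisector direction at 146.4303° = (-0.833213,0.552952)
center distance |VC| = r/sin(θ/2) = 17.442450/sin(28.2203°) = 36.886841
C = V + |VC|·bis = (-23.7826,22.5377)
T_A = V + ((C−V)·d_A)·d_A = V + 32.5023·d_A = (-8.4119,30.7828)
T_B = V + ((C−V)·d_B)·d_B = V + 32.5023·d_B = (-25.4087,5.1712)
sweep = 180° − θ = 123.5593°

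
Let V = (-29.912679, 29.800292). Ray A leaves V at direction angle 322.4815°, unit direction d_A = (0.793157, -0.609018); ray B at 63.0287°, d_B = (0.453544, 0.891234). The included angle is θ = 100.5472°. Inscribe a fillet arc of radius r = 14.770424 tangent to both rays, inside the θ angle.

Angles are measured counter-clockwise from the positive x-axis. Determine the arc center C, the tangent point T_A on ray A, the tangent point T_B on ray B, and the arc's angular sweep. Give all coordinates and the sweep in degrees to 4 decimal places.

center=(-11.1819,34.0404) T_A=(-20.1774,22.3251) T_B=(-24.3458,40.7394) sweep=79.4528

bisector direction at 12.7551° = (0.975323,0.220784)
center distance |VC| = r/sin(θ/2) = 14.770424/sin(50.2736°) = 19.204687
C = V + |VC|·bis = (-11.1819,34.0404)
T_A = V + ((C−V)·d_A)·d_A = V + 12.2741·d_A = (-20.1774,22.3251)
T_B = V + ((C−V)·d_B)·d_B = V + 12.2741·d_B = (-24.3458,40.7394)
sweep = 180° − θ = 79.4528°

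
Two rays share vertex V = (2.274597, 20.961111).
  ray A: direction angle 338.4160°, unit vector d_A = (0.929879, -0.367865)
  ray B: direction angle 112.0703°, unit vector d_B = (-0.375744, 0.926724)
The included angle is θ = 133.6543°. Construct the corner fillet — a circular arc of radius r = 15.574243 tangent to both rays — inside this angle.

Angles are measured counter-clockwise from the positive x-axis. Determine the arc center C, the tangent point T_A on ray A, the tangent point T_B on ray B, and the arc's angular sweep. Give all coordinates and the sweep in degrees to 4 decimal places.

bisector direction at 45.2432° = (0.704100,0.710101)
center distance |VC| = r/sin(θ/2) = 15.574243/sin(66.8272°) = 16.941011
C = V + |VC|·bis = (14.2028,32.9909)
T_A = V + ((C−V)·d_A)·d_A = V + 6.6664·d_A = (8.4735,18.5088)
T_B = V + ((C−V)·d_B)·d_B = V + 6.6664·d_B = (-0.2303,27.1390)
sweep = 180° − θ = 46.3457°

center=(14.2028,32.9909) T_A=(8.4735,18.5088) T_B=(-0.2303,27.1390) sweep=46.3457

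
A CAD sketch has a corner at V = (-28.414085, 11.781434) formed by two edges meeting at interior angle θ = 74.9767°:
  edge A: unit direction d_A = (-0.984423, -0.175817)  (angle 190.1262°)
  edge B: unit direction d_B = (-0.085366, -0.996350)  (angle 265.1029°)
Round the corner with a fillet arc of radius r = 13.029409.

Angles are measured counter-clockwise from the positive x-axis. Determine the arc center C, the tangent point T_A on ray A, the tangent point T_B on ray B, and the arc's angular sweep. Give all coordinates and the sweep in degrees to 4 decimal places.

center=(-42.8461,-4.0317) T_A=(-45.1369,8.7948) T_B=(-29.8642,-5.1440) sweep=105.0233

bisector direction at 227.6146° = (-0.674115,-0.738627)
center distance |VC| = r/sin(θ/2) = 13.029409/sin(37.4883°) = 21.408818
C = V + |VC|·bis = (-42.8461,-4.0317)
T_A = V + ((C−V)·d_A)·d_A = V + 16.9874·d_A = (-45.1369,8.7948)
T_B = V + ((C−V)·d_B)·d_B = V + 16.9874·d_B = (-29.8642,-5.1440)
sweep = 180° − θ = 105.0233°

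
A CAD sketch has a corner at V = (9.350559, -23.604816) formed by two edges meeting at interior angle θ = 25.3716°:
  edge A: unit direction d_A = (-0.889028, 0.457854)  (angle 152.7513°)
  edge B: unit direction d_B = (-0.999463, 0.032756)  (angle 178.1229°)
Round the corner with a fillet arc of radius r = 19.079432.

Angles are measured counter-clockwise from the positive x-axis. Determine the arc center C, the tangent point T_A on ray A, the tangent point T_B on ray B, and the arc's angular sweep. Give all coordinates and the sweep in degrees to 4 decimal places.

center=(-74.7391,-1.7592) T_A=(-66.0035,15.2029) T_B=(-75.3640,-20.8284) sweep=154.6284

bisector direction at 165.4371° = (-0.967872,0.251443)
center distance |VC| = r/sin(θ/2) = 19.079432/sin(12.6858°) = 86.880909
C = V + |VC|·bis = (-74.7391,-1.7592)
T_A = V + ((C−V)·d_A)·d_A = V + 84.7601·d_A = (-66.0035,15.2029)
T_B = V + ((C−V)·d_B)·d_B = V + 84.7601·d_B = (-75.3640,-20.8284)
sweep = 180° − θ = 154.6284°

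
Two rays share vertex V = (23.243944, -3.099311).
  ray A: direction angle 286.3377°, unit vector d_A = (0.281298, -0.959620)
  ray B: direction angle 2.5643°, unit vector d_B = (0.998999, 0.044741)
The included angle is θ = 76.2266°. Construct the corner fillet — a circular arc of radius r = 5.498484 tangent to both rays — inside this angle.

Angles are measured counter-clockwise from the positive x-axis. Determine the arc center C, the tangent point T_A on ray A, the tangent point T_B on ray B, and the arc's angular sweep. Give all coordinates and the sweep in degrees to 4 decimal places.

bisector direction at 324.4510° = (0.813619,-0.581399)
center distance |VC| = r/sin(θ/2) = 5.498484/sin(38.1133°) = 8.908488
C = V + |VC|·bis = (30.4921,-8.2787)
T_A = V + ((C−V)·d_A)·d_A = V + 7.0091·d_A = (25.2156,-9.8254)
T_B = V + ((C−V)·d_B)·d_B = V + 7.0091·d_B = (30.2461,-2.7857)
sweep = 180° − θ = 103.7734°

center=(30.4921,-8.2787) T_A=(25.2156,-9.8254) T_B=(30.2461,-2.7857) sweep=103.7734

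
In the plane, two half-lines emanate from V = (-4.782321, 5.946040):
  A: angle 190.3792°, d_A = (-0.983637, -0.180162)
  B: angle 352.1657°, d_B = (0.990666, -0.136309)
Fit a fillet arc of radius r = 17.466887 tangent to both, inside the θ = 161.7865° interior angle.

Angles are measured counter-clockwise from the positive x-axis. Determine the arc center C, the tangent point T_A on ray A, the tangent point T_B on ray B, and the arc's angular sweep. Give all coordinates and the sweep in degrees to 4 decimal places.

bisector direction at 271.2724° = (0.022207,-0.999753)
center distance |VC| = r/sin(θ/2) = 17.466887/sin(80.8932°) = 17.689865
C = V + |VC|·bis = (-4.3895,-11.7395)
T_A = V + ((C−V)·d_A)·d_A = V + 2.7999·d_A = (-7.5364,5.4416)
T_B = V + ((C−V)·d_B)·d_B = V + 2.7999·d_B = (-2.0086,5.5644)
sweep = 180° − θ = 18.2135°

center=(-4.3895,-11.7395) T_A=(-7.5364,5.4416) T_B=(-2.0086,5.5644) sweep=18.2135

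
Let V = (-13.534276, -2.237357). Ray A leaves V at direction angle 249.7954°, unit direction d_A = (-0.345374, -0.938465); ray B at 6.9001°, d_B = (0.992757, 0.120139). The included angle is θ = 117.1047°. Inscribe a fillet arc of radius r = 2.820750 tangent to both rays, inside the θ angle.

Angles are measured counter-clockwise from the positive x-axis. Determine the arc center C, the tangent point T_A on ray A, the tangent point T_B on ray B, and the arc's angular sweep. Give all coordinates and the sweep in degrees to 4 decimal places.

center=(-11.4829,-4.8304) T_A=(-14.1301,-3.8562) T_B=(-11.8218,-2.0301) sweep=62.8953

bisector direction at 308.3478° = (0.620433,-0.784260)
center distance |VC| = r/sin(θ/2) = 2.820750/sin(58.5523°) = 3.306404
C = V + |VC|·bis = (-11.4829,-4.8304)
T_A = V + ((C−V)·d_A)·d_A = V + 1.7250·d_A = (-14.1301,-3.8562)
T_B = V + ((C−V)·d_B)·d_B = V + 1.7250·d_B = (-11.8218,-2.0301)
sweep = 180° − θ = 62.8953°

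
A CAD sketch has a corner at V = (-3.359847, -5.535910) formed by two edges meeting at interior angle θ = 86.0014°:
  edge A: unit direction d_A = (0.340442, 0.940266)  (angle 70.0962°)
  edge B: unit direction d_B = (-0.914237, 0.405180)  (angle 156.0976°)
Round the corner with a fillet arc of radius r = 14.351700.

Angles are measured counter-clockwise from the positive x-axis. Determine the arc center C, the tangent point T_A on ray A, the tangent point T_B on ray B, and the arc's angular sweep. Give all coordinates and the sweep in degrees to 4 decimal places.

bisector direction at 113.0969° = (-0.392287,0.919843)
center distance |VC| = r/sin(θ/2) = 14.351700/sin(43.0007°) = 21.043323
C = V + |VC|·bis = (-11.6149,13.8206)
T_A = V + ((C−V)·d_A)·d_A = V + 15.3899·d_A = (1.8795,8.9347)
T_B = V + ((C−V)·d_B)·d_B = V + 15.3899·d_B = (-17.4299,0.6998)
sweep = 180° − θ = 93.9986°

center=(-11.6149,13.8206) T_A=(1.8795,8.9347) T_B=(-17.4299,0.6998) sweep=93.9986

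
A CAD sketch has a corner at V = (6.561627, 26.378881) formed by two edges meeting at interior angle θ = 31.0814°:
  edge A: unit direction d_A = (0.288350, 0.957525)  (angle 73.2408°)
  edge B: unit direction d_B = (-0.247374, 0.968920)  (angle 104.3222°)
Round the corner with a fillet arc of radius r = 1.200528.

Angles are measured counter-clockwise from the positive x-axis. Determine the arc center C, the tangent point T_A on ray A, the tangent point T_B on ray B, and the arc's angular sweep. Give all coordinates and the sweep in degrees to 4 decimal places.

bisector direction at 88.7815° = (0.021265,0.999774)
center distance |VC| = r/sin(θ/2) = 1.200528/sin(15.5407°) = 4.480872
C = V + |VC|·bis = (6.6569,30.8587)
T_A = V + ((C−V)·d_A)·d_A = V + 4.3171·d_A = (7.8064,30.5126)
T_B = V + ((C−V)·d_B)·d_B = V + 4.3171·d_B = (5.4937,30.5618)
sweep = 180° − θ = 148.9186°

center=(6.6569,30.8587) T_A=(7.8064,30.5126) T_B=(5.4937,30.5618) sweep=148.9186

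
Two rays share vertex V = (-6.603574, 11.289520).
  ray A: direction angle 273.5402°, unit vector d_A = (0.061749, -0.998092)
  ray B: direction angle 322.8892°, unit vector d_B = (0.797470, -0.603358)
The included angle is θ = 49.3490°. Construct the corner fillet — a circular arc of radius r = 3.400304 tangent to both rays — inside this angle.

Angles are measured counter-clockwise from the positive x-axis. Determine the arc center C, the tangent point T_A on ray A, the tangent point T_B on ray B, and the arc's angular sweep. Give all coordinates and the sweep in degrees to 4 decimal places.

bisector direction at 298.2147° = (0.472777,-0.881182)
center distance |VC| = r/sin(θ/2) = 3.400304/sin(24.6745°) = 8.145169
C = V + |VC|·bis = (-2.7527,4.1121)
T_A = V + ((C−V)·d_A)·d_A = V + 7.4015·d_A = (-6.1465,3.9022)
T_B = V + ((C−V)·d_B)·d_B = V + 7.4015·d_B = (-0.7011,6.8238)
sweep = 180° − θ = 130.6510°

center=(-2.7527,4.1121) T_A=(-6.1465,3.9022) T_B=(-0.7011,6.8238) sweep=130.6510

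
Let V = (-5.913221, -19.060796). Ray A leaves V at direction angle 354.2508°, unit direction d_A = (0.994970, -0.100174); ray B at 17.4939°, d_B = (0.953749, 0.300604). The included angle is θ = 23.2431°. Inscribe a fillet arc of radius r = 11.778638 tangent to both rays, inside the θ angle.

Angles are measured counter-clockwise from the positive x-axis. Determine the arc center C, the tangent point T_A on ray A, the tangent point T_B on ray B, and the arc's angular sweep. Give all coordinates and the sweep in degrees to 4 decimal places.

center=(52.2503,-13.0785) T_A=(51.0704,-24.7979) T_B=(48.7096,-1.8447) sweep=156.7569

bisector direction at 5.8724° = (0.994752,0.102312)
center distance |VC| = r/sin(θ/2) = 11.778638/sin(11.6215°) = 58.470349
C = V + |VC|·bis = (52.2503,-13.0785)
T_A = V + ((C−V)·d_A)·d_A = V + 57.2717·d_A = (51.0704,-24.7979)
T_B = V + ((C−V)·d_B)·d_B = V + 57.2717·d_B = (48.7096,-1.8447)
sweep = 180° − θ = 156.7569°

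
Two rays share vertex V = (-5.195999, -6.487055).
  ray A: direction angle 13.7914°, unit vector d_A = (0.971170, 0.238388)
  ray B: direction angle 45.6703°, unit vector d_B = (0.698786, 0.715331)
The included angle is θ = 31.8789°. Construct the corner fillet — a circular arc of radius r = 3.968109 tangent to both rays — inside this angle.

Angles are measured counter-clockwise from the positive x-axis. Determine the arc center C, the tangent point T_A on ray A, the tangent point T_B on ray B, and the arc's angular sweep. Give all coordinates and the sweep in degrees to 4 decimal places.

bisector direction at 29.7308° = (0.868365,0.495926)
center distance |VC| = r/sin(θ/2) = 3.968109/sin(15.9395°) = 14.449383
C = V + |VC|·bis = (7.3513,0.6788)
T_A = V + ((C−V)·d_A)·d_A = V + 13.8938·d_A = (8.2973,-3.1749)
T_B = V + ((C−V)·d_B)·d_B = V + 13.8938·d_B = (4.5128,3.4516)
sweep = 180° − θ = 148.1211°

center=(7.3513,0.6788) T_A=(8.2973,-3.1749) T_B=(4.5128,3.4516) sweep=148.1211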